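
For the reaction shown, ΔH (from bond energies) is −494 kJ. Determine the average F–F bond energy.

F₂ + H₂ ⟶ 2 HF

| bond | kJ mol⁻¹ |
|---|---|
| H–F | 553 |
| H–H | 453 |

D(F–F) ≈ 159 kJ/mol

Let D be the F–F bond energy.
Σ(broken) = 1×D + 1×453 = 453 + D
Σ(formed) = 2×553 = 1106
ΔH = Σ(broken) − Σ(formed) = (453 + D) − (1106) = −653 + D
Setting this equal to −494 kJ gives D = 159 kJ/mol.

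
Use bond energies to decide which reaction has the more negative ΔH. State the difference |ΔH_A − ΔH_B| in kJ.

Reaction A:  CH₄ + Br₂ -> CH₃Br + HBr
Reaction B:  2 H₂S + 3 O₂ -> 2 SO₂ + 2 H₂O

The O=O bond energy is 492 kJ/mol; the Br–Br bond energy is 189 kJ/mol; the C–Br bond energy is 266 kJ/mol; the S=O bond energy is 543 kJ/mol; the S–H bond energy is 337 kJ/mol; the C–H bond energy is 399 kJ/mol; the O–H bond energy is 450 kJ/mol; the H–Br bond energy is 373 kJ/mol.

Reaction A:
  Bonds broken (reactants):
    Br–Br: 1 × 189 = 189
    C–H: 4 × 399 = 1596
    Σ(broken) = 1785 kJ
  Bonds formed (products):
    C–Br: 1 × 266 = 266
    C–H: 3 × 399 = 1197
    H–Br: 1 × 373 = 373
    Σ(formed) = 1836 kJ
  ΔH_A = 1785 − 1836 = −51 kJ
Reaction B:
  Bonds broken (reactants):
    O=O: 3 × 492 = 1476
    S–H: 4 × 337 = 1348
    Σ(broken) = 2824 kJ
  Bonds formed (products):
    O–H: 4 × 450 = 1800
    S=O: 4 × 543 = 2172
    Σ(formed) = 3972 kJ
  ΔH_B = 2824 − 3972 = −1148 kJ
ΔH_A − ΔH_B = +1097 kJ, so reaction B has the more negative ΔH; |ΔH_A − ΔH_B| = 1097 kJ.

Reaction B, by 1097 kJ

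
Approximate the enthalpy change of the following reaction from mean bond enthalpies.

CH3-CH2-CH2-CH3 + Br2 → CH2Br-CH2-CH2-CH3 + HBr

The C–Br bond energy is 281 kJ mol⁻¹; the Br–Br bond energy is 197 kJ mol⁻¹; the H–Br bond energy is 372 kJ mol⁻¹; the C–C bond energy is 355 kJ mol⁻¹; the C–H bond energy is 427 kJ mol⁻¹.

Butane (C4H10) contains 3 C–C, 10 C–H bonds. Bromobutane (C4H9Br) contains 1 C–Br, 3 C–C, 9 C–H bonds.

Bonds broken (reactants):
  Br–Br: 1 × 197 = 197
  C–C: 3 × 355 = 1065
  C–H: 10 × 427 = 4270
  Σ(broken) = 5532 kJ
Bonds formed (products):
  C–Br: 1 × 281 = 281
  C–C: 3 × 355 = 1065
  C–H: 9 × 427 = 3843
  H–Br: 1 × 372 = 372
  Σ(formed) = 5561 kJ
ΔH = Σ(broken) − Σ(formed) = 5532 − 5561 = −29 kJ

ΔH ≈ −29 kJ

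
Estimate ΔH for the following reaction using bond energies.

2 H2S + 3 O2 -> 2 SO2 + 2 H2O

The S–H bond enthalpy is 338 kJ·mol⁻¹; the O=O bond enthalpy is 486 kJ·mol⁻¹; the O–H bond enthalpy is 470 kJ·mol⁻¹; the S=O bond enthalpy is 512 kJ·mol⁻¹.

ΔH ≈ −1118 kJ

Bonds broken (reactants):
  O=O: 3 × 486 = 1458
  S–H: 4 × 338 = 1352
  Σ(broken) = 2810 kJ
Bonds formed (products):
  O–H: 4 × 470 = 1880
  S=O: 4 × 512 = 2048
  Σ(formed) = 3928 kJ
ΔH = Σ(broken) − Σ(formed) = 2810 − 3928 = −1118 kJ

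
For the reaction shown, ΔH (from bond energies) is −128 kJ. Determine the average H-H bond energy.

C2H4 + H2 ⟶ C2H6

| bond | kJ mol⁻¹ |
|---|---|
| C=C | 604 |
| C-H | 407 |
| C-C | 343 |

D(H-H) ≈ 425 kJ/mol

Let D be the H-H bond energy.
Σ(broken) = 4×407 + 1×604 + 1×D = 2232 + D
Σ(formed) = 1×343 + 6×407 = 2785
ΔH = Σ(broken) − Σ(formed) = (2232 + D) − (2785) = −553 + D
Setting this equal to −128 kJ gives D = 425 kJ/mol.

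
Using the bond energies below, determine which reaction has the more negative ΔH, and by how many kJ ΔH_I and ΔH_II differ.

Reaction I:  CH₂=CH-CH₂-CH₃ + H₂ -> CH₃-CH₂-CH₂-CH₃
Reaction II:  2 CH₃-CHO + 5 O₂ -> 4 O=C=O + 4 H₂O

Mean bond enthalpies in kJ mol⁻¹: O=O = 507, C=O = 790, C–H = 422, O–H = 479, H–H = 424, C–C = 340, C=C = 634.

Reaction II, by 1855 kJ

Reaction I:
  Bonds broken (reactants):
    C–C: 2 × 340 = 680
    C–H: 8 × 422 = 3376
    C=C: 1 × 634 = 634
    H–H: 1 × 424 = 424
    Σ(broken) = 5114 kJ
  Bonds formed (products):
    C–C: 3 × 340 = 1020
    C–H: 10 × 422 = 4220
    Σ(formed) = 5240 kJ
  ΔH_I = 5114 − 5240 = −126 kJ
Reaction II:
  Bonds broken (reactants):
    C–C: 2 × 340 = 680
    C–H: 8 × 422 = 3376
    C=O: 2 × 790 = 1580
    O=O: 5 × 507 = 2535
    Σ(broken) = 8171 kJ
  Bonds formed (products):
    C=O: 8 × 790 = 6320
    O–H: 8 × 479 = 3832
    Σ(formed) = 10152 kJ
  ΔH_II = 8171 − 10152 = −1981 kJ
ΔH_I − ΔH_II = +1855 kJ, so reaction II has the more negative ΔH; |ΔH_I − ΔH_II| = 1855 kJ.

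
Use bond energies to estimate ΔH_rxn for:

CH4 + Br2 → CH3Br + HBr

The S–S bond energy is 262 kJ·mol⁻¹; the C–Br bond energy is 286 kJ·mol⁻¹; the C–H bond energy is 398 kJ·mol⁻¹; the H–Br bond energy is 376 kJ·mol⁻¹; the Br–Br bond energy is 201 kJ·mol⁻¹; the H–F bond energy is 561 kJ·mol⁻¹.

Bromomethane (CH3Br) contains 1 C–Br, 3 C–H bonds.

Bonds broken (reactants):
  Br–Br: 1 × 201 = 201
  C–H: 4 × 398 = 1592
  Σ(broken) = 1793 kJ
Bonds formed (products):
  C–Br: 1 × 286 = 286
  C–H: 3 × 398 = 1194
  H–Br: 1 × 376 = 376
  Σ(formed) = 1856 kJ
ΔH = Σ(broken) − Σ(formed) = 1793 − 1856 = −63 kJ

ΔH ≈ −63 kJ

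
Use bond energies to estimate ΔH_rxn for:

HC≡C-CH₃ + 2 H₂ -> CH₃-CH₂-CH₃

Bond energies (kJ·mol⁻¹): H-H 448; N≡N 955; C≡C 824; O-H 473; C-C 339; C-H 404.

ΔH ≈ −235 kJ

Bonds broken (reactants):
  C≡C: 1 × 824 = 824
  C-C: 1 × 339 = 339
  C-H: 4 × 404 = 1616
  H-H: 2 × 448 = 896
  Σ(broken) = 3675 kJ
Bonds formed (products):
  C-C: 2 × 339 = 678
  C-H: 8 × 404 = 3232
  Σ(formed) = 3910 kJ
ΔH = Σ(broken) − Σ(formed) = 3675 − 3910 = −235 kJ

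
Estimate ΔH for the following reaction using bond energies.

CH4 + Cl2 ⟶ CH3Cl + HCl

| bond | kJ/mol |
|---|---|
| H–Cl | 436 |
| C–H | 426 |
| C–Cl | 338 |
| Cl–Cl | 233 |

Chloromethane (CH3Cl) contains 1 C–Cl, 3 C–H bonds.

Bonds broken (reactants):
  C–H: 4 × 426 = 1704
  Cl–Cl: 1 × 233 = 233
  Σ(broken) = 1937 kJ
Bonds formed (products):
  C–Cl: 1 × 338 = 338
  C–H: 3 × 426 = 1278
  H–Cl: 1 × 436 = 436
  Σ(formed) = 2052 kJ
ΔH = Σ(broken) − Σ(formed) = 1937 − 2052 = −115 kJ

ΔH ≈ −115 kJ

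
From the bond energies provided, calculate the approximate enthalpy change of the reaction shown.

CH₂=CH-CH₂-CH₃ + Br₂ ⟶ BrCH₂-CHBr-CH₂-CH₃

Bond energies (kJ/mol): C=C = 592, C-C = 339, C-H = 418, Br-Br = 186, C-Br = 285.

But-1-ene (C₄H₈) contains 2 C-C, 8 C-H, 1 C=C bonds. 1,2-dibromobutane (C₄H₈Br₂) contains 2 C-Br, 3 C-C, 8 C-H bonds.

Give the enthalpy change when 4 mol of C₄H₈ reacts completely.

Bonds broken (reactants):
  Br-Br: 1 × 186 = 186
  C-C: 2 × 339 = 678
  C-H: 8 × 418 = 3344
  C=C: 1 × 592 = 592
  Σ(broken) = 4800 kJ
Bonds formed (products):
  C-Br: 2 × 285 = 570
  C-C: 3 × 339 = 1017
  C-H: 8 × 418 = 3344
  Σ(formed) = 4931 kJ
ΔH = Σ(broken) − Σ(formed) = 4800 − 4931 = −131 kJ
For 4× the reaction as written: 4 × (−131) = −524 kJ

ΔH = −524 kJ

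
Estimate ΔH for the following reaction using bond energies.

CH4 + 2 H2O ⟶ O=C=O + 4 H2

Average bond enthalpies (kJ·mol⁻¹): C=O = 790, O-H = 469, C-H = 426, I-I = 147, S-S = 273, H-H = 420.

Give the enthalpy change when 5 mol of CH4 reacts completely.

ΔH = +1600 kJ

Bonds broken (reactants):
  C-H: 4 × 426 = 1704
  O-H: 4 × 469 = 1876
  Σ(broken) = 3580 kJ
Bonds formed (products):
  C=O: 2 × 790 = 1580
  H-H: 4 × 420 = 1680
  Σ(formed) = 3260 kJ
ΔH = Σ(broken) − Σ(formed) = 3580 − 3260 = +320 kJ
For 5× the reaction as written: 5 × (+320) = +1600 kJ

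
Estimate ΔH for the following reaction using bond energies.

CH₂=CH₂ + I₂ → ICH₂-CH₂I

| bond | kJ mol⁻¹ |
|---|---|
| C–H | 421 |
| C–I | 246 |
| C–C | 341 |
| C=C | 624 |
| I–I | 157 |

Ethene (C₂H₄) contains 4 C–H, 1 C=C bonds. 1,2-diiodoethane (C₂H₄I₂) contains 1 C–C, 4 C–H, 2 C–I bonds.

ΔH ≈ −52 kJ

Bonds broken (reactants):
  C–H: 4 × 421 = 1684
  C=C: 1 × 624 = 624
  I–I: 1 × 157 = 157
  Σ(broken) = 2465 kJ
Bonds formed (products):
  C–C: 1 × 341 = 341
  C–H: 4 × 421 = 1684
  C–I: 2 × 246 = 492
  Σ(formed) = 2517 kJ
ΔH = Σ(broken) − Σ(formed) = 2465 − 2517 = −52 kJ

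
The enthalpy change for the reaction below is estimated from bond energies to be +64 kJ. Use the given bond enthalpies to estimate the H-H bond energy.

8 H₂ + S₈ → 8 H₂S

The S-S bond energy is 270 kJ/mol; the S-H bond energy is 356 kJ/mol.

Let D be the H-H bond energy.
Σ(broken) = 8×D + 8×270 = 2160 + 8D
Σ(formed) = 16×356 = 5696
ΔH = Σ(broken) − Σ(formed) = (2160 + 8D) − (5696) = −3536 + 8D
Setting this equal to +64 kJ gives 8D = 3600, so D = 450 kJ/mol.

D(H-H) ≈ 450 kJ/mol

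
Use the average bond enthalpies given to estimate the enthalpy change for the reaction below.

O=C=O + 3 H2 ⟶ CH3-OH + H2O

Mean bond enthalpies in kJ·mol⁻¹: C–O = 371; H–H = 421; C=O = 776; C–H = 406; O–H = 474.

Bonds broken (reactants):
  C=O: 2 × 776 = 1552
  H–H: 3 × 421 = 1263
  Σ(broken) = 2815 kJ
Bonds formed (products):
  C–H: 3 × 406 = 1218
  C–O: 1 × 371 = 371
  O–H: 3 × 474 = 1422
  Σ(formed) = 3011 kJ
ΔH = Σ(broken) − Σ(formed) = 2815 − 3011 = −196 kJ

ΔH ≈ −196 kJ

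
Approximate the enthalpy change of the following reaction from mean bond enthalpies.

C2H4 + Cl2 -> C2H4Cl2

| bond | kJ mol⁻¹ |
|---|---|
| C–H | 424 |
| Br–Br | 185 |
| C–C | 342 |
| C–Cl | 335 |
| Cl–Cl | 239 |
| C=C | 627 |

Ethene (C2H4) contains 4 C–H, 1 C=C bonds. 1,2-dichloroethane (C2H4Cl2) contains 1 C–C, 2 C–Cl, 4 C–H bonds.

ΔH ≈ −146 kJ

Bonds broken (reactants):
  C–H: 4 × 424 = 1696
  C=C: 1 × 627 = 627
  Cl–Cl: 1 × 239 = 239
  Σ(broken) = 2562 kJ
Bonds formed (products):
  C–C: 1 × 342 = 342
  C–Cl: 2 × 335 = 670
  C–H: 4 × 424 = 1696
  Σ(formed) = 2708 kJ
ΔH = Σ(broken) − Σ(formed) = 2562 − 2708 = −146 kJ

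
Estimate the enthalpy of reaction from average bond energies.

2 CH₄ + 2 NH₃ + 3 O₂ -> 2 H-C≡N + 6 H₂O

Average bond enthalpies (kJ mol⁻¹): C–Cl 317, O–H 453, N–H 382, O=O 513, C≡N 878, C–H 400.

Bonds broken (reactants):
  C–H: 8 × 400 = 3200
  N–H: 6 × 382 = 2292
  O=O: 3 × 513 = 1539
  Σ(broken) = 7031 kJ
Bonds formed (products):
  C≡N: 2 × 878 = 1756
  C–H: 2 × 400 = 800
  O–H: 12 × 453 = 5436
  Σ(formed) = 7992 kJ
ΔH = Σ(broken) − Σ(formed) = 7031 − 7992 = −961 kJ

ΔH ≈ −961 kJ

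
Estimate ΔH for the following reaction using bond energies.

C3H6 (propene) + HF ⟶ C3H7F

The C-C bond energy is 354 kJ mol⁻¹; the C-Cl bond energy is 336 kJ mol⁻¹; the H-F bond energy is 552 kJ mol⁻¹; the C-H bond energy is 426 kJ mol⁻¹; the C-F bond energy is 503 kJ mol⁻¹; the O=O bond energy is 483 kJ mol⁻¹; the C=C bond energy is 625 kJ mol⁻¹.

Bonds broken (reactants):
  C-C: 1 × 354 = 354
  C-H: 6 × 426 = 2556
  C=C: 1 × 625 = 625
  H-F: 1 × 552 = 552
  Σ(broken) = 4087 kJ
Bonds formed (products):
  C-C: 2 × 354 = 708
  C-F: 1 × 503 = 503
  C-H: 7 × 426 = 2982
  Σ(formed) = 4193 kJ
ΔH = Σ(broken) − Σ(formed) = 4087 − 4193 = −106 kJ

ΔH ≈ −106 kJ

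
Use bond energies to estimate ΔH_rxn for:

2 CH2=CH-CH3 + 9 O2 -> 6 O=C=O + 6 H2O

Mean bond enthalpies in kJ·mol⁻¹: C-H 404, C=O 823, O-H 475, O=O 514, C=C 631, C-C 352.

Bonds broken (reactants):
  C-C: 2 × 352 = 704
  C-H: 12 × 404 = 4848
  C=C: 2 × 631 = 1262
  O=O: 9 × 514 = 4626
  Σ(broken) = 11440 kJ
Bonds formed (products):
  C=O: 12 × 823 = 9876
  O-H: 12 × 475 = 5700
  Σ(formed) = 15576 kJ
ΔH = Σ(broken) − Σ(formed) = 11440 − 15576 = −4136 kJ

ΔH ≈ −4136 kJ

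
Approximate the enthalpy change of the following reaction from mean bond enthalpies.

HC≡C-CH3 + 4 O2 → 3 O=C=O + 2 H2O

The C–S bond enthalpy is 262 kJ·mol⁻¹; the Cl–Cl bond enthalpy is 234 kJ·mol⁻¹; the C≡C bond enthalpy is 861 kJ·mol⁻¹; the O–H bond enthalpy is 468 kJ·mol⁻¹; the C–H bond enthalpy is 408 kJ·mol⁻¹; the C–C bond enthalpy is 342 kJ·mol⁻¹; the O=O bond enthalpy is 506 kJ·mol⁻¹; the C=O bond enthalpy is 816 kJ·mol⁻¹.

Bonds broken (reactants):
  C≡C: 1 × 861 = 861
  C–C: 1 × 342 = 342
  C–H: 4 × 408 = 1632
  O=O: 4 × 506 = 2024
  Σ(broken) = 4859 kJ
Bonds formed (products):
  C=O: 6 × 816 = 4896
  O–H: 4 × 468 = 1872
  Σ(formed) = 6768 kJ
ΔH = Σ(broken) − Σ(formed) = 4859 − 6768 = −1909 kJ

ΔH ≈ −1909 kJ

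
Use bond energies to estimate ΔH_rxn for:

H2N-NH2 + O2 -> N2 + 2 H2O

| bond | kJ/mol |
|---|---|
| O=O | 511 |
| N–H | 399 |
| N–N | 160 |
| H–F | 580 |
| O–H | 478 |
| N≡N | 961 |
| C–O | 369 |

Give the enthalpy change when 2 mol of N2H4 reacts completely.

ΔH = −1212 kJ

Bonds broken (reactants):
  N–H: 4 × 399 = 1596
  N–N: 1 × 160 = 160
  O=O: 1 × 511 = 511
  Σ(broken) = 2267 kJ
Bonds formed (products):
  N≡N: 1 × 961 = 961
  O–H: 4 × 478 = 1912
  Σ(formed) = 2873 kJ
ΔH = Σ(broken) − Σ(formed) = 2267 − 2873 = −606 kJ
For 2× the reaction as written: 2 × (−606) = −1212 kJ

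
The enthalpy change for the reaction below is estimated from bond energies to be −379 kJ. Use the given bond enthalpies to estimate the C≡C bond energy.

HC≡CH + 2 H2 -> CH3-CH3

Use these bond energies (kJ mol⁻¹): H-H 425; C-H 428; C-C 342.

D(C≡C) ≈ 825 kJ/mol

Let D be the C≡C bond energy.
Σ(broken) = 1×D + 2×428 + 2×425 = 1706 + D
Σ(formed) = 1×342 + 6×428 = 2910
ΔH = Σ(broken) − Σ(formed) = (1706 + D) − (2910) = −1204 + D
Setting this equal to −379 kJ gives D = 825 kJ/mol.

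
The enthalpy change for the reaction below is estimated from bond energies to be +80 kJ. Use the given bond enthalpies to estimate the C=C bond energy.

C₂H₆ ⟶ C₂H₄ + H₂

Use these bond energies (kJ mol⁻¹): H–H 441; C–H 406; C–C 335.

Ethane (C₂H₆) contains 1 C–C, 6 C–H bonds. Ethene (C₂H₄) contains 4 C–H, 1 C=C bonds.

D(C=C) ≈ 626 kJ/mol

Let D be the C=C bond energy.
Σ(broken) = 1×335 + 6×406 = 2771
Σ(formed) = 4×406 + 1×D + 1×441 = 2065 + D
ΔH = Σ(broken) − Σ(formed) = (2771) − (2065 + D) = +706 − D
Setting this equal to +80 kJ gives D = 626 kJ/mol.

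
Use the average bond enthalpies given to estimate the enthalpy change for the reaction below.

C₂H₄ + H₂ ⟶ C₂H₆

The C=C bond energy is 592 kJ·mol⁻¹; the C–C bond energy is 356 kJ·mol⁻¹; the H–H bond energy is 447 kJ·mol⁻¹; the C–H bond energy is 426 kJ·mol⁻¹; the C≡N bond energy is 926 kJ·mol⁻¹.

Bonds broken (reactants):
  C–H: 4 × 426 = 1704
  C=C: 1 × 592 = 592
  H–H: 1 × 447 = 447
  Σ(broken) = 2743 kJ
Bonds formed (products):
  C–C: 1 × 356 = 356
  C–H: 6 × 426 = 2556
  Σ(formed) = 2912 kJ
ΔH = Σ(broken) − Σ(formed) = 2743 − 2912 = −169 kJ

ΔH ≈ −169 kJ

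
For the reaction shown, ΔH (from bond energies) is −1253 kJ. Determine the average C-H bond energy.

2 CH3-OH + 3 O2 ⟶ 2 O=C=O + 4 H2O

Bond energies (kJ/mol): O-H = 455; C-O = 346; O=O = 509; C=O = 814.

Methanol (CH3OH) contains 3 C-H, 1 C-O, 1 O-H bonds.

D(C-H) ≈ 419 kJ/mol

Let D be the C-H bond energy.
Σ(broken) = 6×D + 2×346 + 2×455 + 3×509 = 3129 + 6D
Σ(formed) = 4×814 + 8×455 = 6896
ΔH = Σ(broken) − Σ(formed) = (3129 + 6D) − (6896) = −3767 + 6D
Setting this equal to −1253 kJ gives 6D = 2514, so D = 419 kJ/mol.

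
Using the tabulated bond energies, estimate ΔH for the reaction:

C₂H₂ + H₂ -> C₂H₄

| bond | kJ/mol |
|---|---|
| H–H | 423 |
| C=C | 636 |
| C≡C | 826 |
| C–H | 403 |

Bonds broken (reactants):
  C≡C: 1 × 826 = 826
  C–H: 2 × 403 = 806
  H–H: 1 × 423 = 423
  Σ(broken) = 2055 kJ
Bonds formed (products):
  C–H: 4 × 403 = 1612
  C=C: 1 × 636 = 636
  Σ(formed) = 2248 kJ
ΔH = Σ(broken) − Σ(formed) = 2055 − 2248 = −193 kJ

ΔH ≈ −193 kJ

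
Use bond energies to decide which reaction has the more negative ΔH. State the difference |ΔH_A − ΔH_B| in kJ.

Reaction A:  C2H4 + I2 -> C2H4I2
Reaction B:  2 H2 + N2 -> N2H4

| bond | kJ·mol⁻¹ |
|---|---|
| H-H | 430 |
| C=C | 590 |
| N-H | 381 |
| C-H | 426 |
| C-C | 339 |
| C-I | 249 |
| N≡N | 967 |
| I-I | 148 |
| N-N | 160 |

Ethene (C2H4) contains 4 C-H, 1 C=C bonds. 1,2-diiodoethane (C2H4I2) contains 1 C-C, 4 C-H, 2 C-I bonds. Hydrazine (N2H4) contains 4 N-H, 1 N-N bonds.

Reaction A, by 242 kJ

Reaction A:
  Bonds broken (reactants):
    C-H: 4 × 426 = 1704
    C=C: 1 × 590 = 590
    I-I: 1 × 148 = 148
    Σ(broken) = 2442 kJ
  Bonds formed (products):
    C-C: 1 × 339 = 339
    C-H: 4 × 426 = 1704
    C-I: 2 × 249 = 498
    Σ(formed) = 2541 kJ
  ΔH_A = 2442 − 2541 = −99 kJ
Reaction B:
  Bonds broken (reactants):
    H-H: 2 × 430 = 860
    N≡N: 1 × 967 = 967
    Σ(broken) = 1827 kJ
  Bonds formed (products):
    N-H: 4 × 381 = 1524
    N-N: 1 × 160 = 160
    Σ(formed) = 1684 kJ
  ΔH_B = 1827 − 1684 = +143 kJ
ΔH_A − ΔH_B = −242 kJ, so reaction A has the more negative ΔH; |ΔH_A − ΔH_B| = 242 kJ.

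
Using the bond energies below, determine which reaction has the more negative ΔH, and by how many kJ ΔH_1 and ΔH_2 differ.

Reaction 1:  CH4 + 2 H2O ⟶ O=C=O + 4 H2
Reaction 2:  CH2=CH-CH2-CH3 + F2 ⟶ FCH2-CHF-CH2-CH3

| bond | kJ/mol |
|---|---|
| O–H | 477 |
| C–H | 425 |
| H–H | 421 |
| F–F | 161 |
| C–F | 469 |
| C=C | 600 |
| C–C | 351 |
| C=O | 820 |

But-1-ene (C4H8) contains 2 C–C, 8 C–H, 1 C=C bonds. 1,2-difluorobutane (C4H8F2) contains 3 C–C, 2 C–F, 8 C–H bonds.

Reaction 1:
  Bonds broken (reactants):
    C–H: 4 × 425 = 1700
    O–H: 4 × 477 = 1908
    Σ(broken) = 3608 kJ
  Bonds formed (products):
    C=O: 2 × 820 = 1640
    H–H: 4 × 421 = 1684
    Σ(formed) = 3324 kJ
  ΔH_1 = 3608 − 3324 = +284 kJ
Reaction 2:
  Bonds broken (reactants):
    C–C: 2 × 351 = 702
    C–H: 8 × 425 = 3400
    C=C: 1 × 600 = 600
    F–F: 1 × 161 = 161
    Σ(broken) = 4863 kJ
  Bonds formed (products):
    C–C: 3 × 351 = 1053
    C–F: 2 × 469 = 938
    C–H: 8 × 425 = 3400
    Σ(formed) = 5391 kJ
  ΔH_2 = 4863 − 5391 = −528 kJ
ΔH_1 − ΔH_2 = +812 kJ, so reaction 2 has the more negative ΔH; |ΔH_1 − ΔH_2| = 812 kJ.

Reaction 2, by 812 kJ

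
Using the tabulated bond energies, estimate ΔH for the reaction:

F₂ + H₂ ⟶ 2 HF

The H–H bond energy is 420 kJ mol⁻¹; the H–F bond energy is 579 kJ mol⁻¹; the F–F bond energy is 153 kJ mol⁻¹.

ΔH ≈ −585 kJ

Bonds broken (reactants):
  F–F: 1 × 153 = 153
  H–H: 1 × 420 = 420
  Σ(broken) = 573 kJ
Bonds formed (products):
  H–F: 2 × 579 = 1158
  Σ(formed) = 1158 kJ
ΔH = Σ(broken) − Σ(formed) = 573 − 1158 = −585 kJ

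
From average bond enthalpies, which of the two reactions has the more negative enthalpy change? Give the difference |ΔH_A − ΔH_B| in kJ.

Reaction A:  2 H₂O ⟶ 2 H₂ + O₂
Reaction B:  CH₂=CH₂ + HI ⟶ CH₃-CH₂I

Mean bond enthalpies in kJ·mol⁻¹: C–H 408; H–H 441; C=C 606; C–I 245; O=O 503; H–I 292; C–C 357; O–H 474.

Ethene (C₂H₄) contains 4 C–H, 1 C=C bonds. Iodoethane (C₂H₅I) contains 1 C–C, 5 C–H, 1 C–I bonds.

Reaction A:
  Bonds broken (reactants):
    O–H: 4 × 474 = 1896
    Σ(broken) = 1896 kJ
  Bonds formed (products):
    H–H: 2 × 441 = 882
    O=O: 1 × 503 = 503
    Σ(formed) = 1385 kJ
  ΔH_A = 1896 − 1385 = +511 kJ
Reaction B:
  Bonds broken (reactants):
    C–H: 4 × 408 = 1632
    C=C: 1 × 606 = 606
    H–I: 1 × 292 = 292
    Σ(broken) = 2530 kJ
  Bonds formed (products):
    C–C: 1 × 357 = 357
    C–H: 5 × 408 = 2040
    C–I: 1 × 245 = 245
    Σ(formed) = 2642 kJ
  ΔH_B = 2530 − 2642 = −112 kJ
ΔH_A − ΔH_B = +623 kJ, so reaction B has the more negative ΔH; |ΔH_A − ΔH_B| = 623 kJ.

Reaction B, by 623 kJ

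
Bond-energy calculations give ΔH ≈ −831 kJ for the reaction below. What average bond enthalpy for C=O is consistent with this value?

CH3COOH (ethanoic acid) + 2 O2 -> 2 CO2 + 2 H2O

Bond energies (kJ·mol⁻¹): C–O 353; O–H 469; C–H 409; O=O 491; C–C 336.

D(C=O) ≈ 774 kJ/mol

Let D be the C=O bond energy.
Σ(broken) = 1×336 + 3×409 + 1×353 + 1×D + 1×469 + 2×491 = 3367 + D
Σ(formed) = 4×D + 4×469 = 1876 + 4D
ΔH = Σ(broken) − Σ(formed) = (3367 + D) − (1876 + 4D) = +1491 − 3D
Setting this equal to −831 kJ gives 3D = 2322, so D = 774 kJ/mol.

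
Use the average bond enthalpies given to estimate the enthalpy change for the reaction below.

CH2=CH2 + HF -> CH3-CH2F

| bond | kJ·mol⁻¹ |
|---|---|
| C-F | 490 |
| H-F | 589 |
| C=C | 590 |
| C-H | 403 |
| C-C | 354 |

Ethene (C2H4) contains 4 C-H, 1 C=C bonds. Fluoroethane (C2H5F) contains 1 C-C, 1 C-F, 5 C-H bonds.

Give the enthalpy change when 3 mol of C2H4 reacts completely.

Bonds broken (reactants):
  C-H: 4 × 403 = 1612
  C=C: 1 × 590 = 590
  H-F: 1 × 589 = 589
  Σ(broken) = 2791 kJ
Bonds formed (products):
  C-C: 1 × 354 = 354
  C-F: 1 × 490 = 490
  C-H: 5 × 403 = 2015
  Σ(formed) = 2859 kJ
ΔH = Σ(broken) − Σ(formed) = 2791 − 2859 = −68 kJ
For 3× the reaction as written: 3 × (−68) = −204 kJ

ΔH = −204 kJ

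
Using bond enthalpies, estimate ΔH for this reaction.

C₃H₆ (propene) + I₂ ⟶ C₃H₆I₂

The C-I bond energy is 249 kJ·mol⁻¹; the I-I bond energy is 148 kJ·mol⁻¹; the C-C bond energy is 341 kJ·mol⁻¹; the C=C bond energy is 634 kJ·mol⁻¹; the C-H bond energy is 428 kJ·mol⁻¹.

Bonds broken (reactants):
  C-C: 1 × 341 = 341
  C-H: 6 × 428 = 2568
  C=C: 1 × 634 = 634
  I-I: 1 × 148 = 148
  Σ(broken) = 3691 kJ
Bonds formed (products):
  C-C: 2 × 341 = 682
  C-H: 6 × 428 = 2568
  C-I: 2 × 249 = 498
  Σ(formed) = 3748 kJ
ΔH = Σ(broken) − Σ(formed) = 3691 − 3748 = −57 kJ

ΔH ≈ −57 kJ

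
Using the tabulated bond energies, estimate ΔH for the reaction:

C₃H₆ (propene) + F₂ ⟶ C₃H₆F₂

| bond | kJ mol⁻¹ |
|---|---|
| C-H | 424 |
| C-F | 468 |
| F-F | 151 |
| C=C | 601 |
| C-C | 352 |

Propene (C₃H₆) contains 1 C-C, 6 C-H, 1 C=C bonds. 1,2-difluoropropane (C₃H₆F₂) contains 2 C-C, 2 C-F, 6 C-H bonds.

ΔH ≈ −536 kJ

Bonds broken (reactants):
  C-C: 1 × 352 = 352
  C-H: 6 × 424 = 2544
  C=C: 1 × 601 = 601
  F-F: 1 × 151 = 151
  Σ(broken) = 3648 kJ
Bonds formed (products):
  C-C: 2 × 352 = 704
  C-F: 2 × 468 = 936
  C-H: 6 × 424 = 2544
  Σ(formed) = 4184 kJ
ΔH = Σ(broken) − Σ(formed) = 3648 − 4184 = −536 kJ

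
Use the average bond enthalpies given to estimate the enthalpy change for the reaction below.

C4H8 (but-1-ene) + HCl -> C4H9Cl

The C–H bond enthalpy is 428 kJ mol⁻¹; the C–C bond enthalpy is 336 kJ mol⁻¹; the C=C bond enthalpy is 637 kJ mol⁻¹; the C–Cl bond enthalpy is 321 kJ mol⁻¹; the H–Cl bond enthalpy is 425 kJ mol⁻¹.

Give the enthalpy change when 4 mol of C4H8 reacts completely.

Bonds broken (reactants):
  C–C: 2 × 336 = 672
  C–H: 8 × 428 = 3424
  C=C: 1 × 637 = 637
  H–Cl: 1 × 425 = 425
  Σ(broken) = 5158 kJ
Bonds formed (products):
  C–C: 3 × 336 = 1008
  C–Cl: 1 × 321 = 321
  C–H: 9 × 428 = 3852
  Σ(formed) = 5181 kJ
ΔH = Σ(broken) − Σ(formed) = 5158 − 5181 = −23 kJ
For 4× the reaction as written: 4 × (−23) = −92 kJ

ΔH = −92 kJ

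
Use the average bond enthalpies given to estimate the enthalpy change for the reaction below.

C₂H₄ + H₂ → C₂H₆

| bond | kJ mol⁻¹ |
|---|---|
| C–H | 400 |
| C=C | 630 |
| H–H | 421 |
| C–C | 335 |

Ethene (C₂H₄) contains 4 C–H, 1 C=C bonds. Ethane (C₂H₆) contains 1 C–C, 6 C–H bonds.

ΔH ≈ −84 kJ

Bonds broken (reactants):
  C–H: 4 × 400 = 1600
  C=C: 1 × 630 = 630
  H–H: 1 × 421 = 421
  Σ(broken) = 2651 kJ
Bonds formed (products):
  C–C: 1 × 335 = 335
  C–H: 6 × 400 = 2400
  Σ(formed) = 2735 kJ
ΔH = Σ(broken) − Σ(formed) = 2651 − 2735 = −84 kJ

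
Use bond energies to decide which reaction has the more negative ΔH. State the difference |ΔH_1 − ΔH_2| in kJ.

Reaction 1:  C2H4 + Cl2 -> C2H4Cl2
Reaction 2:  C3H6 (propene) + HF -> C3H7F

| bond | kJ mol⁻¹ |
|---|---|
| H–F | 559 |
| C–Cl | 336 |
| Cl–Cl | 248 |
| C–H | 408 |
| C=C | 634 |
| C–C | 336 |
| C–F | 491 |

Reaction 1:
  Bonds broken (reactants):
    C–H: 4 × 408 = 1632
    C=C: 1 × 634 = 634
    Cl–Cl: 1 × 248 = 248
    Σ(broken) = 2514 kJ
  Bonds formed (products):
    C–C: 1 × 336 = 336
    C–Cl: 2 × 336 = 672
    C–H: 4 × 408 = 1632
    Σ(formed) = 2640 kJ
  ΔH_1 = 2514 − 2640 = −126 kJ
Reaction 2:
  Bonds broken (reactants):
    C–C: 1 × 336 = 336
    C–H: 6 × 408 = 2448
    C=C: 1 × 634 = 634
    H–F: 1 × 559 = 559
    Σ(broken) = 3977 kJ
  Bonds formed (products):
    C–C: 2 × 336 = 672
    C–F: 1 × 491 = 491
    C–H: 7 × 408 = 2856
    Σ(formed) = 4019 kJ
  ΔH_2 = 3977 − 4019 = −42 kJ
ΔH_1 − ΔH_2 = −84 kJ, so reaction 1 has the more negative ΔH; |ΔH_1 − ΔH_2| = 84 kJ.

Reaction 1, by 84 kJ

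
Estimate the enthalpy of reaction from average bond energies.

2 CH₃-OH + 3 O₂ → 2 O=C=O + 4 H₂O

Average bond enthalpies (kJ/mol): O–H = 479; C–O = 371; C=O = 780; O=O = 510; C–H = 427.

Bonds broken (reactants):
  C–H: 6 × 427 = 2562
  C–O: 2 × 371 = 742
  O–H: 2 × 479 = 958
  O=O: 3 × 510 = 1530
  Σ(broken) = 5792 kJ
Bonds formed (products):
  C=O: 4 × 780 = 3120
  O–H: 8 × 479 = 3832
  Σ(formed) = 6952 kJ
ΔH = Σ(broken) − Σ(formed) = 5792 − 6952 = −1160 kJ

ΔH ≈ −1160 kJ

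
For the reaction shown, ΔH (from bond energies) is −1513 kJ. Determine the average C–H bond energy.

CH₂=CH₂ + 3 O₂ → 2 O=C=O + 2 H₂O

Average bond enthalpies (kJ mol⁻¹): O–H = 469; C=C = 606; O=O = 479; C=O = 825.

Let D be the C–H bond energy.
Σ(broken) = 4×D + 1×606 + 3×479 = 2043 + 4D
Σ(formed) = 4×825 + 4×469 = 5176
ΔH = Σ(broken) − Σ(formed) = (2043 + 4D) − (5176) = −3133 + 4D
Setting this equal to −1513 kJ gives 4D = 1620, so D = 405 kJ/mol.

D(C–H) ≈ 405 kJ/mol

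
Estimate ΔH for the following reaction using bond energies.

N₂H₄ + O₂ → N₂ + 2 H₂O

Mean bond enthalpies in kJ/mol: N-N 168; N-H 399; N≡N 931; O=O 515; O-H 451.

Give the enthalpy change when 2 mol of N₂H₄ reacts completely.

Bonds broken (reactants):
  N-H: 4 × 399 = 1596
  N-N: 1 × 168 = 168
  O=O: 1 × 515 = 515
  Σ(broken) = 2279 kJ
Bonds formed (products):
  N≡N: 1 × 931 = 931
  O-H: 4 × 451 = 1804
  Σ(formed) = 2735 kJ
ΔH = Σ(broken) − Σ(formed) = 2279 − 2735 = −456 kJ
For 2× the reaction as written: 2 × (−456) = −912 kJ

ΔH = −912 kJ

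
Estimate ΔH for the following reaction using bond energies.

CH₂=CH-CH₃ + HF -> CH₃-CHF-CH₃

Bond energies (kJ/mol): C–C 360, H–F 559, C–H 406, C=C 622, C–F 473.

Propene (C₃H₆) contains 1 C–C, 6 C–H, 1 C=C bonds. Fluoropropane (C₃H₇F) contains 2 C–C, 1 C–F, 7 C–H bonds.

ΔH ≈ −58 kJ

Bonds broken (reactants):
  C–C: 1 × 360 = 360
  C–H: 6 × 406 = 2436
  C=C: 1 × 622 = 622
  H–F: 1 × 559 = 559
  Σ(broken) = 3977 kJ
Bonds formed (products):
  C–C: 2 × 360 = 720
  C–F: 1 × 473 = 473
  C–H: 7 × 406 = 2842
  Σ(formed) = 4035 kJ
ΔH = Σ(broken) − Σ(formed) = 3977 − 4035 = −58 kJ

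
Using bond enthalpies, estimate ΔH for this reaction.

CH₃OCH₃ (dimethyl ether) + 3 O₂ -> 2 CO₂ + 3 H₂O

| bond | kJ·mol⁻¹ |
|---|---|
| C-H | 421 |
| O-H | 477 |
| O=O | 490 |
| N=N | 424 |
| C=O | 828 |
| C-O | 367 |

ΔH ≈ −1444 kJ

Bonds broken (reactants):
  C-H: 6 × 421 = 2526
  C-O: 2 × 367 = 734
  O=O: 3 × 490 = 1470
  Σ(broken) = 4730 kJ
Bonds formed (products):
  C=O: 4 × 828 = 3312
  O-H: 6 × 477 = 2862
  Σ(formed) = 6174 kJ
ΔH = Σ(broken) − Σ(formed) = 4730 − 6174 = −1444 kJ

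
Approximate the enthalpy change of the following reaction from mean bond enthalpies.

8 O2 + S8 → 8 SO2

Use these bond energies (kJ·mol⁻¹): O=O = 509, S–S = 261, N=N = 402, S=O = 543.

Bonds broken (reactants):
  O=O: 8 × 509 = 4072
  S–S: 8 × 261 = 2088
  Σ(broken) = 6160 kJ
Bonds formed (products):
  S=O: 16 × 543 = 8688
  Σ(formed) = 8688 kJ
ΔH = Σ(broken) − Σ(formed) = 6160 − 8688 = −2528 kJ

ΔH ≈ −2528 kJ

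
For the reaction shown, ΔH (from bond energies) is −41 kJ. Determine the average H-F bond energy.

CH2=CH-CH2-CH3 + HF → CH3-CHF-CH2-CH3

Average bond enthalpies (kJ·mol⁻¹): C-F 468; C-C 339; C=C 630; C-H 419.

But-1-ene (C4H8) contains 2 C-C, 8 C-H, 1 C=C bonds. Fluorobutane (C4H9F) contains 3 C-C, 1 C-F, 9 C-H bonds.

Let D be the H-F bond energy.
Σ(broken) = 2×339 + 8×419 + 1×630 + 1×D = 4660 + D
Σ(formed) = 3×339 + 1×468 + 9×419 = 5256
ΔH = Σ(broken) − Σ(formed) = (4660 + D) − (5256) = −596 + D
Setting this equal to −41 kJ gives D = 555 kJ/mol.

D(H-F) ≈ 555 kJ/mol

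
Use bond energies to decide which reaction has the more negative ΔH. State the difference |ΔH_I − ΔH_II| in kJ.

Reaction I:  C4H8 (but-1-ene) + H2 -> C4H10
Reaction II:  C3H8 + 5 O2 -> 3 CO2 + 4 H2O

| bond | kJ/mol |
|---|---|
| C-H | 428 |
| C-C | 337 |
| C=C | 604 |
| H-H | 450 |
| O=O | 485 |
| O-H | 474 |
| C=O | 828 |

Reaction I:
  Bonds broken (reactants):
    C-C: 2 × 337 = 674
    C-H: 8 × 428 = 3424
    C=C: 1 × 604 = 604
    H-H: 1 × 450 = 450
    Σ(broken) = 5152 kJ
  Bonds formed (products):
    C-C: 3 × 337 = 1011
    C-H: 10 × 428 = 4280
    Σ(formed) = 5291 kJ
  ΔH_I = 5152 − 5291 = −139 kJ
Reaction II:
  Bonds broken (reactants):
    C-C: 2 × 337 = 674
    C-H: 8 × 428 = 3424
    O=O: 5 × 485 = 2425
    Σ(broken) = 6523 kJ
  Bonds formed (products):
    C=O: 6 × 828 = 4968
    O-H: 8 × 474 = 3792
    Σ(formed) = 8760 kJ
  ΔH_II = 6523 − 8760 = −2237 kJ
ΔH_I − ΔH_II = +2098 kJ, so reaction II has the more negative ΔH; |ΔH_I − ΔH_II| = 2098 kJ.

Reaction II, by 2098 kJ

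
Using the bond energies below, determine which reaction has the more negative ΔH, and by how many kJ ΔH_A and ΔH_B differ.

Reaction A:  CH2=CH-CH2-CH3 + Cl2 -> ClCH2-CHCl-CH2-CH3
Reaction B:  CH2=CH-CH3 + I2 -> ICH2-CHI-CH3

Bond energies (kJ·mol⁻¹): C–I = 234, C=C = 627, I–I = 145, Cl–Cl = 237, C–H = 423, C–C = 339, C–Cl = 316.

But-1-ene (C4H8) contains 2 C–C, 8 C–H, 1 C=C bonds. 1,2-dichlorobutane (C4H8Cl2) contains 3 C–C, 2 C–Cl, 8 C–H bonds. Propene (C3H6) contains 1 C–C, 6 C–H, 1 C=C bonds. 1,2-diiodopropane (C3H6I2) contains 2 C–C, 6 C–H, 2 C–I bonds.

Reaction A, by 72 kJ

Reaction A:
  Bonds broken (reactants):
    C–C: 2 × 339 = 678
    C–H: 8 × 423 = 3384
    C=C: 1 × 627 = 627
    Cl–Cl: 1 × 237 = 237
    Σ(broken) = 4926 kJ
  Bonds formed (products):
    C–C: 3 × 339 = 1017
    C–Cl: 2 × 316 = 632
    C–H: 8 × 423 = 3384
    Σ(formed) = 5033 kJ
  ΔH_A = 4926 − 5033 = −107 kJ
Reaction B:
  Bonds broken (reactants):
    C–C: 1 × 339 = 339
    C–H: 6 × 423 = 2538
    C=C: 1 × 627 = 627
    I–I: 1 × 145 = 145
    Σ(broken) = 3649 kJ
  Bonds formed (products):
    C–C: 2 × 339 = 678
    C–H: 6 × 423 = 2538
    C–I: 2 × 234 = 468
    Σ(formed) = 3684 kJ
  ΔH_B = 3649 − 3684 = −35 kJ
ΔH_A − ΔH_B = −72 kJ, so reaction A has the more negative ΔH; |ΔH_A − ΔH_B| = 72 kJ.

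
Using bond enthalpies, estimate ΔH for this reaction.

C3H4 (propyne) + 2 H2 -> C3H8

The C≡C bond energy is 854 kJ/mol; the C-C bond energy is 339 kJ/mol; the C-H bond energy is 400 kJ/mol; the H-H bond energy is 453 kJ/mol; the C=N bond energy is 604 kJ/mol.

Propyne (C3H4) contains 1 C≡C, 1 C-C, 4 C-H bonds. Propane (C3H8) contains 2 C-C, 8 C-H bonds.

ΔH ≈ −179 kJ

Bonds broken (reactants):
  C≡C: 1 × 854 = 854
  C-C: 1 × 339 = 339
  C-H: 4 × 400 = 1600
  H-H: 2 × 453 = 906
  Σ(broken) = 3699 kJ
Bonds formed (products):
  C-C: 2 × 339 = 678
  C-H: 8 × 400 = 3200
  Σ(formed) = 3878 kJ
ΔH = Σ(broken) − Σ(formed) = 3699 − 3878 = −179 kJ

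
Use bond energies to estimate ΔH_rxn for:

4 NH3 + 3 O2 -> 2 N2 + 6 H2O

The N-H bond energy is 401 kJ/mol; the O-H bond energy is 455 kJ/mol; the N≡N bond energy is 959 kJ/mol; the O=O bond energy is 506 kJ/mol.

ΔH ≈ −1048 kJ

Bonds broken (reactants):
  N-H: 12 × 401 = 4812
  O=O: 3 × 506 = 1518
  Σ(broken) = 6330 kJ
Bonds formed (products):
  N≡N: 2 × 959 = 1918
  O-H: 12 × 455 = 5460
  Σ(formed) = 7378 kJ
ΔH = Σ(broken) − Σ(formed) = 6330 − 7378 = −1048 kJ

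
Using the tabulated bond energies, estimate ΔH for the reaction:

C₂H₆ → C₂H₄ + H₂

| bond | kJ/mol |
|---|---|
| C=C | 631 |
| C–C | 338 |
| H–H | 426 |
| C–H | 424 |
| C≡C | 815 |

Bonds broken (reactants):
  C–C: 1 × 338 = 338
  C–H: 6 × 424 = 2544
  Σ(broken) = 2882 kJ
Bonds formed (products):
  C–H: 4 × 424 = 1696
  C=C: 1 × 631 = 631
  H–H: 1 × 426 = 426
  Σ(formed) = 2753 kJ
ΔH = Σ(broken) − Σ(formed) = 2882 − 2753 = +129 kJ

ΔH ≈ +129 kJ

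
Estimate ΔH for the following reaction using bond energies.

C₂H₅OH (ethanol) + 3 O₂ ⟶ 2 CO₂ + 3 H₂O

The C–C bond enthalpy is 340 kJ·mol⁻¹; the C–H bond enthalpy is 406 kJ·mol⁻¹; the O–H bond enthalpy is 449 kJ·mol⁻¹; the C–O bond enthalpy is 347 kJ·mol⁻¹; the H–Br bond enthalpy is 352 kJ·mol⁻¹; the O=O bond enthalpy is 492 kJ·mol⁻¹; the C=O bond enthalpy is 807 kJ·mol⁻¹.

Bonds broken (reactants):
  C–C: 1 × 340 = 340
  C–H: 5 × 406 = 2030
  C–O: 1 × 347 = 347
  O–H: 1 × 449 = 449
  O=O: 3 × 492 = 1476
  Σ(broken) = 4642 kJ
Bonds formed (products):
  C=O: 4 × 807 = 3228
  O–H: 6 × 449 = 2694
  Σ(formed) = 5922 kJ
ΔH = Σ(broken) − Σ(formed) = 4642 − 5922 = −1280 kJ

ΔH ≈ −1280 kJ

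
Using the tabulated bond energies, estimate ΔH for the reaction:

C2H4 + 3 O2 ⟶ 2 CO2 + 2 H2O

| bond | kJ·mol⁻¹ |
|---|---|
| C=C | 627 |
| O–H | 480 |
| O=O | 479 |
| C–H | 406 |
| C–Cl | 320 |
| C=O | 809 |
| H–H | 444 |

Bonds broken (reactants):
  C–H: 4 × 406 = 1624
  C=C: 1 × 627 = 627
  O=O: 3 × 479 = 1437
  Σ(broken) = 3688 kJ
Bonds formed (products):
  C=O: 4 × 809 = 3236
  O–H: 4 × 480 = 1920
  Σ(formed) = 5156 kJ
ΔH = Σ(broken) − Σ(formed) = 3688 − 5156 = −1468 kJ

ΔH ≈ −1468 kJ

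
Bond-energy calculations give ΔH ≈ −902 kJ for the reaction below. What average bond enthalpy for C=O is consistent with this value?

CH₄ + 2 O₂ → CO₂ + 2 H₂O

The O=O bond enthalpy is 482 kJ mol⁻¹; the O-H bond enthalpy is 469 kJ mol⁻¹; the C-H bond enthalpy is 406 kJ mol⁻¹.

Let D be the C=O bond energy.
Σ(broken) = 4×406 + 2×482 = 2588
Σ(formed) = 2×D + 4×469 = 1876 + 2D
ΔH = Σ(broken) − Σ(formed) = (2588) − (1876 + 2D) = +712 − 2D
Setting this equal to −902 kJ gives 2D = 1614, so D = 807 kJ/mol.

D(C=O) ≈ 807 kJ/mol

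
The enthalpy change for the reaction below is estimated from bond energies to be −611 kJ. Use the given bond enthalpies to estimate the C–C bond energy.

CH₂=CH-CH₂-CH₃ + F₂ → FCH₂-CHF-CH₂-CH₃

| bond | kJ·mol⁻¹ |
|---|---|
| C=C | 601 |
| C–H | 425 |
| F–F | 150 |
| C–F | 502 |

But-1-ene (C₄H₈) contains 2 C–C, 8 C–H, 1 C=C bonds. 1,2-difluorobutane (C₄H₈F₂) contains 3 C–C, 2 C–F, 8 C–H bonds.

Let D be the C–C bond energy.
Σ(broken) = 2×D + 8×425 + 1×601 + 1×150 = 4151 + 2D
Σ(formed) = 3×D + 2×502 + 8×425 = 4404 + 3D
ΔH = Σ(broken) − Σ(formed) = (4151 + 2D) − (4404 + 3D) = −253 − D
Setting this equal to −611 kJ gives D = 358 kJ/mol.

D(C–C) ≈ 358 kJ/mol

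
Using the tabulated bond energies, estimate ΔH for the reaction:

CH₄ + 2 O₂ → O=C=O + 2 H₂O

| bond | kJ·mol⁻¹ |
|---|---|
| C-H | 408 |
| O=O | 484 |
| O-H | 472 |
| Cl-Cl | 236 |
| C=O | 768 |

Bonds broken (reactants):
  C-H: 4 × 408 = 1632
  O=O: 2 × 484 = 968
  Σ(broken) = 2600 kJ
Bonds formed (products):
  C=O: 2 × 768 = 1536
  O-H: 4 × 472 = 1888
  Σ(formed) = 3424 kJ
ΔH = Σ(broken) − Σ(formed) = 2600 − 3424 = −824 kJ

ΔH ≈ −824 kJ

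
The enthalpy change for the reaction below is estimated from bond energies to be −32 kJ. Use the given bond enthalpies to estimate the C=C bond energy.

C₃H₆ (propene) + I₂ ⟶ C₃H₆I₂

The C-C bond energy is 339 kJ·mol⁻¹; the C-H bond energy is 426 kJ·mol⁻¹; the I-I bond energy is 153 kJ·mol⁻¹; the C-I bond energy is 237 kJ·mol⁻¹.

Let D be the C=C bond energy.
Σ(broken) = 1×339 + 6×426 + 1×D + 1×153 = 3048 + D
Σ(formed) = 2×339 + 6×426 + 2×237 = 3708
ΔH = Σ(broken) − Σ(formed) = (3048 + D) − (3708) = −660 + D
Setting this equal to −32 kJ gives D = 628 kJ/mol.

D(C=C) ≈ 628 kJ/mol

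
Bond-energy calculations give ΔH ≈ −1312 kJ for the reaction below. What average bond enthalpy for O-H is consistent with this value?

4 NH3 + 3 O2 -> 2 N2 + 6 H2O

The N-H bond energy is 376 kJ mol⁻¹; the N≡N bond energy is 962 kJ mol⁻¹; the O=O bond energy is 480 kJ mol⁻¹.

Let D be the O-H bond energy.
Σ(broken) = 12×376 + 3×480 = 5952
Σ(formed) = 2×962 + 12×D = 1924 + 12D
ΔH = Σ(broken) − Σ(formed) = (5952) − (1924 + 12D) = +4028 − 12D
Setting this equal to −1312 kJ gives 12D = 5340, so D = 445 kJ/mol.

D(O-H) ≈ 445 kJ/mol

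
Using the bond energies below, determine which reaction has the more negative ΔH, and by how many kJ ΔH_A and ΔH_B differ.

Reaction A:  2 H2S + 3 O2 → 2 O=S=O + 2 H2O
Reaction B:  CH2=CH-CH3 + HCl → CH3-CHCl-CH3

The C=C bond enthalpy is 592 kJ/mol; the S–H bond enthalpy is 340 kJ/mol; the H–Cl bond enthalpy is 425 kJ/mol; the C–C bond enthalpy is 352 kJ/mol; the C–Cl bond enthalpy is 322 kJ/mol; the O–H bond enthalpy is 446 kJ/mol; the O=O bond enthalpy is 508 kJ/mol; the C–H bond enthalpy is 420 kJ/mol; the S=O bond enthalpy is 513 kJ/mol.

Reaction A:
  Bonds broken (reactants):
    O=O: 3 × 508 = 1524
    S–H: 4 × 340 = 1360
    Σ(broken) = 2884 kJ
  Bonds formed (products):
    O–H: 4 × 446 = 1784
    S=O: 4 × 513 = 2052
    Σ(formed) = 3836 kJ
  ΔH_A = 2884 − 3836 = −952 kJ
Reaction B:
  Bonds broken (reactants):
    C–C: 1 × 352 = 352
    C–H: 6 × 420 = 2520
    C=C: 1 × 592 = 592
    H–Cl: 1 × 425 = 425
    Σ(broken) = 3889 kJ
  Bonds formed (products):
    C–C: 2 × 352 = 704
    C–Cl: 1 × 322 = 322
    C–H: 7 × 420 = 2940
    Σ(formed) = 3966 kJ
  ΔH_B = 3889 − 3966 = −77 kJ
ΔH_A − ΔH_B = −875 kJ, so reaction A has the more negative ΔH; |ΔH_A − ΔH_B| = 875 kJ.

Reaction A, by 875 kJ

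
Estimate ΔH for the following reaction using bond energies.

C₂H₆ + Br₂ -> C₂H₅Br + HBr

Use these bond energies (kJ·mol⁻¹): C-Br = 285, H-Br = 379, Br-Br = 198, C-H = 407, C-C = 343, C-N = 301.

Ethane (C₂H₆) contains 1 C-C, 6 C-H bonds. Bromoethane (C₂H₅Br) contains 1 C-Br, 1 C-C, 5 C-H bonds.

ΔH ≈ −59 kJ

Bonds broken (reactants):
  Br-Br: 1 × 198 = 198
  C-C: 1 × 343 = 343
  C-H: 6 × 407 = 2442
  Σ(broken) = 2983 kJ
Bonds formed (products):
  C-Br: 1 × 285 = 285
  C-C: 1 × 343 = 343
  C-H: 5 × 407 = 2035
  H-Br: 1 × 379 = 379
  Σ(formed) = 3042 kJ
ΔH = Σ(broken) − Σ(formed) = 2983 − 3042 = −59 kJ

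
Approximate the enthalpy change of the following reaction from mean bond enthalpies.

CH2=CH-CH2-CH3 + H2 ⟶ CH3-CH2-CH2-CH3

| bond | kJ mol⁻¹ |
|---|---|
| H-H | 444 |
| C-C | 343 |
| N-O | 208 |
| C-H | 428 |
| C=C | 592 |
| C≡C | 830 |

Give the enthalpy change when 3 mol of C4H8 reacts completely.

ΔH = −489 kJ

Bonds broken (reactants):
  C-C: 2 × 343 = 686
  C-H: 8 × 428 = 3424
  C=C: 1 × 592 = 592
  H-H: 1 × 444 = 444
  Σ(broken) = 5146 kJ
Bonds formed (products):
  C-C: 3 × 343 = 1029
  C-H: 10 × 428 = 4280
  Σ(formed) = 5309 kJ
ΔH = Σ(broken) − Σ(formed) = 5146 − 5309 = −163 kJ
For 3× the reaction as written: 3 × (−163) = −489 kJ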